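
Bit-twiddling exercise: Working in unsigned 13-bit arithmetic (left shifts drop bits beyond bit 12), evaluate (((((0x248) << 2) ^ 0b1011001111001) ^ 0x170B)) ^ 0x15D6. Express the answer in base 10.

0x248 = 0001001001000
→ << 2 (mod 2^13) → 0100100100000 = 2336
0b1011001111001 = 1011001111001
→ ^ → 1111101011001 = 8025
0x170B = 1011100001011
→ ^ → 0100001010010 = 2130
0x15D6 = 1010111010110
→ ^ → 1110110000100 = 7556

7556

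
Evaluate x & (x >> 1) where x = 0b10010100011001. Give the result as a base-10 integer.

8

x = 10010100011001 = 9497
x>>1 = 01001010001100
AND  = 00000000001000 = 8
(x & (x >> 1) has a 1 wherever x has two consecutive 1 bits.)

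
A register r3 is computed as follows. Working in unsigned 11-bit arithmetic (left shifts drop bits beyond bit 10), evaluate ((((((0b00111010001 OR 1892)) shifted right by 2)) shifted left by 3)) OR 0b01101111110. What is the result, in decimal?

2046

0b00111010001 = 00111010001
1892 = 11101100100
→ OR → 11111110101 = 2037
→ shifted right by 2 → 00111111101 = 509
→ shifted left by 3 (mod 2^11) → 11111101000 = 2024
0b01101111110 = 01101111110
→ OR → 11111111110 = 2046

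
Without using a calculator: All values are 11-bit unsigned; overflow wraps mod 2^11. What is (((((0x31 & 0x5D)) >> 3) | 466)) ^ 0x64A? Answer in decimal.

0x31 = 00000110001
0x5D = 00001011101
→ & → 00000010001 = 17
→ >> 3 → 00000000010 = 2
466 = 00111010010
→ | → 00111010010 = 466
0x64A = 11001001010
→ ^ → 11110011000 = 1944

1944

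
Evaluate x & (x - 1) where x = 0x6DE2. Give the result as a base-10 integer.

x = 110110111100010 = 28130
x - 1 = 110110111100001
AND   = 110110111100000 = 28128
(x & (x - 1) clears the lowest set bit of x.)

28128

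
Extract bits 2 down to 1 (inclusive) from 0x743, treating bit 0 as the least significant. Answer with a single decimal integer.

v = 11101000011
Shift right by 1: 1110100001
Mask low 2 bits: 01 = 1

1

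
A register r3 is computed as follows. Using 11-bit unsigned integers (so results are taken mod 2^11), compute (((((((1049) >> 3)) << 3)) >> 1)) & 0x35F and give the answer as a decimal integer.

524

1049 = 10000011001
→ >> 3 → 00010000011 = 131
→ << 3 (mod 2^11) → 10000011000 = 1048
→ >> 1 → 01000001100 = 524
0x35F = 01101011111
→ & → 01000001100 = 524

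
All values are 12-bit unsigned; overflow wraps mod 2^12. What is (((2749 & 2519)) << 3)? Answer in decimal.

1192

2749 = 101010111101
2519 = 100111010111
→ & → 100010010101 = 2197
→ << 3 (mod 2^12) → 010010101000 = 1192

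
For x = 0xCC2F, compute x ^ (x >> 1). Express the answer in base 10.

43576

x = 1100110000101111 = 52271
x>>1 = 0110011000010111
XOR  = 1010101000111000 = 43576
(x ^ (x >> 1) gives the standard binary-reflected Gray code of x.)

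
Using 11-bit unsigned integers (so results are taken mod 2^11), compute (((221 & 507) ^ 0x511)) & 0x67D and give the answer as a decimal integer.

221 = 00011011101
507 = 00111111011
→ & → 00011011001 = 217
0x511 = 10100010001
→ ^ → 10111001000 = 1480
0x67D = 11001111101
→ & → 10001001000 = 1096

1096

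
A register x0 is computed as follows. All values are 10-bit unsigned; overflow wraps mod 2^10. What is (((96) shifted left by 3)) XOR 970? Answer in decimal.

202

96 = 0001100000
→ shifted left by 3 (mod 2^10) → 1100000000 = 768
970 = 1111001010
→ XOR → 0011001010 = 202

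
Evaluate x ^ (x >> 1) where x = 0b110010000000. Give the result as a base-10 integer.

2752

x = 110010000000 = 3200
x>>1 = 011001000000
XOR  = 101011000000 = 2752
(x ^ (x >> 1) gives the standard binary-reflected Gray code of x.)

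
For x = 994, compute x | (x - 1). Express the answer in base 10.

x = 1111100010 = 994
x - 1 = 1111100001
OR    = 1111100011 = 995
(x | (x - 1) sets all bits below the lowest set bit.)

995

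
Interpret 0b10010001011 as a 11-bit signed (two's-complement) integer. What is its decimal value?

pattern = 10010001011 (MSB is 1 ⇒ negative)
Invert: 01101110100, add 1 → 01101110101 = 885, so the value is -885.
(Equivalently: 1163 - 2^11 = 1163 - 2048 = -885.)

-885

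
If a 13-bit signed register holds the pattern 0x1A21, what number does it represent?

pattern = 1101000100001 (MSB is 1 ⇒ negative)
Invert: 0010111011110, add 1 → 0010111011111 = 1503, so the value is -1503.
(Equivalently: 6689 - 2^13 = 6689 - 8192 = -1503.)

-1503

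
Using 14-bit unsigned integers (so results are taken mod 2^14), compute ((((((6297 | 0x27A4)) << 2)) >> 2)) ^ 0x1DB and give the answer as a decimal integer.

3686

6297 = 01100010011001
0x27A4 = 10011110100100
→ | → 11111110111101 = 16317
→ << 2 (mod 2^14) → 11111011110100 = 16116
→ >> 2 → 00111110111101 = 4029
0x1DB = 00000111011011
→ ^ → 00111001100110 = 3686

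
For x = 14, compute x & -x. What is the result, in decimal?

x = 1110 = 14
-x (two's complement) = …0010
AND   = 0010 = 2
(x & -x isolates the lowest set bit of x.)

2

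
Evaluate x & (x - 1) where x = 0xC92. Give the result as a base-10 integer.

x = 110010010010 = 3218
x - 1 = 110010010001
AND   = 110010010000 = 3216
(x & (x - 1) clears the lowest set bit of x.)

3216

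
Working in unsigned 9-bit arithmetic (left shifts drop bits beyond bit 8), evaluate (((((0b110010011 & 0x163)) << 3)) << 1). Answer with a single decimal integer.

48

0b110010011 = 110010011
0x163 = 101100011
→ & → 100000011 = 259
→ << 3 (mod 2^9) → 000011000 = 24
→ << 1 (mod 2^9) → 000110000 = 48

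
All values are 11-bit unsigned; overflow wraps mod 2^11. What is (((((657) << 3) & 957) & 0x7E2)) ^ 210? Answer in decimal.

657 = 01010010001
→ << 3 (mod 2^11) → 10010001000 = 1160
957 = 01110111101
→ & → 00010001000 = 136
0x7E2 = 11111100010
→ & → 00010000000 = 128
210 = 00011010010
→ ^ → 00001010010 = 82

82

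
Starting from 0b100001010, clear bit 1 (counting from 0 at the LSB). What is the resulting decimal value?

264

x = 100001010
bit 1 is currently 1; clear it via x & ~(1 << 1) = x & ~2
→ 100001000 = 264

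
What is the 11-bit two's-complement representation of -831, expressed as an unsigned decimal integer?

1217

831 in 11 bits: 01100111111
Invert: 10011000000
Add 1:  10011000001 = 1217
(Check: 2^11 - 831 = 2048 - 831 = 1217.)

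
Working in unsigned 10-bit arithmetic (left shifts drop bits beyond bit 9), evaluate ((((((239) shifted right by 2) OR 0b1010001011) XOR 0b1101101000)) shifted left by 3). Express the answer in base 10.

664

239 = 0011101111
→ shifted right by 2 → 0000111011 = 59
0b1010001011 = 1010001011
→ OR → 1010111011 = 699
0b1101101000 = 1101101000
→ XOR → 0111010011 = 467
→ shifted left by 3 (mod 2^10) → 1010011000 = 664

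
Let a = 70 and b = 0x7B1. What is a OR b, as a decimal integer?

70 = 00001000110
0x7B1 = 11110110001
 OR → 11111110111 = 2039

2039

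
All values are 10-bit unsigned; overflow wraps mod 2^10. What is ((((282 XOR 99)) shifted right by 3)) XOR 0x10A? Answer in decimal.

293

282 = 0100011010
99 = 0001100011
→ XOR → 0101111001 = 377
→ shifted right by 3 → 0000101111 = 47
0x10A = 0100001010
→ XOR → 0100100101 = 293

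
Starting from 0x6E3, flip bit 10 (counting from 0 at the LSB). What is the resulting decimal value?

x = 0000011011100011
bit 10 is currently 1; toggle it via x ^ (1 << 10) = x ^ 1024
→ 0000001011100011 = 739

739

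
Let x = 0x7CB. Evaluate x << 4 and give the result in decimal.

31920

0x7CB = 000011111001011
shift left by 4 → 111110010110000 = 31920
(equivalently, 1995 × 2^4 = 1995 × 16)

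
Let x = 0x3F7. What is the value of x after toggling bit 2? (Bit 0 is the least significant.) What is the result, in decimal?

x = 1111110111
bit 2 is currently 1; toggle it via x ^ (1 << 2) = x ^ 4
→ 1111110011 = 1011

1011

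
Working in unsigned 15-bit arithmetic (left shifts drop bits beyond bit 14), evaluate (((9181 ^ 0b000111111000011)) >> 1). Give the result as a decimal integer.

5647

9181 = 010001111011101
0b000111111000011 = 000111111000011
→ ^ → 010110000011110 = 11294
→ >> 1 → 001011000001111 = 5647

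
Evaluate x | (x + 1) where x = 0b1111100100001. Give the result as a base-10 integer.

x = 1111100100001 = 7969
x + 1 = 1111100100010
OR    = 1111100100011 = 7971
(x | (x + 1) sets the lowest cleared bit.)

7971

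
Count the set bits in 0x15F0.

0x15F0 = 1010111110000
Count the 1s: 1 + 1 + 1 + 1 + 1 + 1 + 1 = 7

7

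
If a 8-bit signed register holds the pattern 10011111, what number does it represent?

pattern = 10011111 (MSB is 1 ⇒ negative)
Invert: 01100000, add 1 → 01100001 = 97, so the value is -97.
(Equivalently: 159 - 2^8 = 159 - 256 = -97.)

-97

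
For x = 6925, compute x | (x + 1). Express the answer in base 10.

x = 1101100001101 = 6925
x + 1 = 1101100001110
OR    = 1101100001111 = 6927
(x | (x + 1) sets the lowest cleared bit.)

6927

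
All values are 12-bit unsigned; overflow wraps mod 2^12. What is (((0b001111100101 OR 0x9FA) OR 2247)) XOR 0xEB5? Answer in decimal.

0b001111100101 = 001111100101
0x9FA = 100111111010
→ OR → 101111111111 = 3071
2247 = 100011000111
→ OR → 101111111111 = 3071
0xEB5 = 111010110101
→ XOR → 010101001010 = 1354

1354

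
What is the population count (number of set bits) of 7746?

6

7746 = 1111001000010
Count the 1s: 1 + 1 + 1 + 1 + 1 + 1 = 6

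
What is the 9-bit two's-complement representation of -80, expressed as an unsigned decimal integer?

432

80 in 9 bits: 001010000
Invert: 110101111
Add 1:  110110000 = 432
(Check: 2^9 - 80 = 512 - 80 = 432.)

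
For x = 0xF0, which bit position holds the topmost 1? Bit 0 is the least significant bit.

7

0xF0 = 11110000
The topmost 1 is at position 7 (since 2^7 = 128 ≤ 240 < 256).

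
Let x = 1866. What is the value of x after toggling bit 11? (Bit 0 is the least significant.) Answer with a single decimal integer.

x = 00011101001010
bit 11 is currently 0; toggle it via x ^ (1 << 11) = x ^ 2048
→ 00111101001010 = 3914

3914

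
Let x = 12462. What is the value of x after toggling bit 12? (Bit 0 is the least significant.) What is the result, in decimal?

x = 11000010101110
bit 12 is currently 1; toggle it via x ^ (1 << 12) = x ^ 4096
→ 10000010101110 = 8366

8366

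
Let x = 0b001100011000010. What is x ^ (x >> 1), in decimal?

5283

x = 1100011000010 = 6338
x>>1 = 0110001100001
XOR  = 1010010100011 = 5283
(x ^ (x >> 1) gives the standard binary-reflected Gray code of x.)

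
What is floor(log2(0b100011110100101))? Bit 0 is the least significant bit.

14

0b100011110100101 = 100011110100101
The topmost 1 is at position 14 (since 2^14 = 16384 ≤ 18341 < 32768).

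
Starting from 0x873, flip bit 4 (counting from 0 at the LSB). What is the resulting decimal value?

x = 0100001110011
bit 4 is currently 1; toggle it via x ^ (1 << 4) = x ^ 16
→ 0100001100011 = 2147

2147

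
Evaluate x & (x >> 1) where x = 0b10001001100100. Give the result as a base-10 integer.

x = 10001001100100 = 8804
x>>1 = 01000100110010
AND  = 00000000100000 = 32
(x & (x >> 1) has a 1 wherever x has two consecutive 1 bits.)

32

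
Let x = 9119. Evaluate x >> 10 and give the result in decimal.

9119 = 10001110011111
shift right by 10 → 00000000001000 = 8
(equivalently, floor(9119 / 1024))

8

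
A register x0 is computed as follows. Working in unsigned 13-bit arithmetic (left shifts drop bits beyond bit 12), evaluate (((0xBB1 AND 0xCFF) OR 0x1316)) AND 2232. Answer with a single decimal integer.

2224

0xBB1 = 0101110110001
0xCFF = 0110011111111
→ AND → 0100010110001 = 2225
0x1316 = 1001100010110
→ OR → 1101110110111 = 7095
2232 = 0100010111000
→ AND → 0100010110000 = 2224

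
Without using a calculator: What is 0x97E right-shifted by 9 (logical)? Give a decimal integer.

4

0x97E = 100101111110
shift right by 9 → 000000000100 = 4
(equivalently, floor(2430 / 512))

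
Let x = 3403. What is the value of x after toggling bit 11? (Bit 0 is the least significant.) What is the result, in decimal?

x = 0110101001011
bit 11 is currently 1; toggle it via x ^ (1 << 11) = x ^ 2048
→ 0010101001011 = 1355

1355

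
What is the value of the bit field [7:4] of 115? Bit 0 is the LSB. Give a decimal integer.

v = 01110011
Shift right by 4: 0111
Mask low 4 bits: 0111 = 7

7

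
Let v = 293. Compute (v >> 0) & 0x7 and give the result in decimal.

5

v = 00100100101
Shift right by 0: 00100100101
Mask low 3 bits: 101 = 5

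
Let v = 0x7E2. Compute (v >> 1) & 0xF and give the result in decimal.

1

v = 11111100010
Shift right by 1: 1111110001
Mask low 4 bits: 0001 = 1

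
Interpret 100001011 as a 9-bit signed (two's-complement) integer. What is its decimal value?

-245

pattern = 100001011 (MSB is 1 ⇒ negative)
Invert: 011110100, add 1 → 011110101 = 245, so the value is -245.
(Equivalently: 267 - 2^9 = 267 - 512 = -245.)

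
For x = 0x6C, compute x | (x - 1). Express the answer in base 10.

x = 1101100 = 108
x - 1 = 1101011
OR    = 1101111 = 111
(x | (x - 1) sets all bits below the lowest set bit.)

111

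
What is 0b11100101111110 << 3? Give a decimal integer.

x = 00011100101111110
shift left by 3 → 11100101111110000 = 117744
(equivalently, 14718 × 2^3 = 14718 × 8)

117744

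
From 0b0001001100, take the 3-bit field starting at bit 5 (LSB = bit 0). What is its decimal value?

v = 0001001100
Shift right by 5: 00010
Mask low 3 bits: 010 = 2

2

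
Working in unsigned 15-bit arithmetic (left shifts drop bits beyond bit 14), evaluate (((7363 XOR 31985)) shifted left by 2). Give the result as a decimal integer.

200

7363 = 001110011000011
31985 = 111110011110001
→ XOR → 110000000110010 = 24626
→ shifted left by 2 (mod 2^15) → 000000011001000 = 200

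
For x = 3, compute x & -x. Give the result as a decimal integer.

1

x = 11 = 3
-x (two's complement) = …01
AND   = 01 = 1
(x & -x isolates the lowest set bit of x.)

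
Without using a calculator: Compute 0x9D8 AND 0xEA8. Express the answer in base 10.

2184

0x9D8 = 100111011000
0xEA8 = 111010101000
AND → 100010001000 = 2184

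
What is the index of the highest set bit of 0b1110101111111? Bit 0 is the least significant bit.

12

0b1110101111111 = 1110101111111
The topmost 1 is at position 12 (since 2^12 = 4096 ≤ 7551 < 8192).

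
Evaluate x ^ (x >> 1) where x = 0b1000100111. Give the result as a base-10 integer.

820

x = 1000100111 = 551
x>>1 = 0100010011
XOR  = 1100110100 = 820
(x ^ (x >> 1) gives the standard binary-reflected Gray code of x.)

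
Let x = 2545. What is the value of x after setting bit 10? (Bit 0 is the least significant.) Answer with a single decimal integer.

x = 100111110001
bit 10 is currently 0; set it via x | (1 << 10) = x | 1024
→ 110111110001 = 3569

3569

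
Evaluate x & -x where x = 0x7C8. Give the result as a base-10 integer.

x = 11111001000 = 1992
-x (two's complement) = …00000111000
AND   = 00000001000 = 8
(x & -x isolates the lowest set bit of x.)

8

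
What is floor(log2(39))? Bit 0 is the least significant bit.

39 = 100111
The topmost 1 is at position 5 (since 2^5 = 32 ≤ 39 < 64).

5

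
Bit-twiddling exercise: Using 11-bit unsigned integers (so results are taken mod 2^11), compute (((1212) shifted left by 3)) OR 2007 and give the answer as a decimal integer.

2039

1212 = 10010111100
→ shifted left by 3 (mod 2^11) → 10111100000 = 1504
2007 = 11111010111
→ OR → 11111110111 = 2039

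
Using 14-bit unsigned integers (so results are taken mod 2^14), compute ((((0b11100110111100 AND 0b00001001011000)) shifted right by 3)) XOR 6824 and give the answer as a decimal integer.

6827

0b11100110111100 = 11100110111100
0b00001001011000 = 00001001011000
→ AND → 00000000011000 = 24
→ shifted right by 3 → 00000000000011 = 3
6824 = 01101010101000
→ XOR → 01101010101011 = 6827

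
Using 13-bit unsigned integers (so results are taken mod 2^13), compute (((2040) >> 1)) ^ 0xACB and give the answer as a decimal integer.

2040 = 0011111111000
→ >> 1 → 0001111111100 = 1020
0xACB = 0101011001011
→ ^ → 0100100110111 = 2359

2359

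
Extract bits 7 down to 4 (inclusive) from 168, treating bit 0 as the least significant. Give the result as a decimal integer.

10

v = 0010101000
Shift right by 4: 001010
Mask low 4 bits: 1010 = 10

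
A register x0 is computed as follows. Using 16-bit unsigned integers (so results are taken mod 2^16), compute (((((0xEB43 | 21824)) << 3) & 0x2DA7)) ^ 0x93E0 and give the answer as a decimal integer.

48096

0xEB43 = 1110101101000011
21824 = 0101010101000000
→ | → 1111111101000011 = 65347
→ << 3 (mod 2^16) → 1111101000011000 = 64024
0x2DA7 = 0010110110100111
→ & → 0010100000000000 = 10240
0x93E0 = 1001001111100000
→ ^ → 1011101111100000 = 48096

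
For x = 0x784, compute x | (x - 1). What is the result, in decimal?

1927

x = 11110000100 = 1924
x - 1 = 11110000011
OR    = 11110000111 = 1927
(x | (x - 1) sets all bits below the lowest set bit.)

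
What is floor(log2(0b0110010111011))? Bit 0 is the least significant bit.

11

0b0110010111011 = 110010111011
The topmost 1 is at position 11 (since 2^11 = 2048 ≤ 3259 < 4096).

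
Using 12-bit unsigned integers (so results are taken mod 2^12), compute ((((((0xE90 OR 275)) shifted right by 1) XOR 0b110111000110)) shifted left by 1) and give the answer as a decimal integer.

0xE90 = 111010010000
275 = 000100010011
→ OR → 111110010011 = 3987
→ shifted right by 1 → 011111001001 = 1993
0b110111000110 = 110111000110
→ XOR → 101000001111 = 2575
→ shifted left by 1 (mod 2^12) → 010000011110 = 1054

1054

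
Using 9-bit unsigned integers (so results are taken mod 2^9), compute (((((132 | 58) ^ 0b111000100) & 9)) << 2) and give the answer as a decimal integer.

132 = 010000100
58 = 000111010
→ | → 010111110 = 190
0b111000100 = 111000100
→ ^ → 101111010 = 378
9 = 000001001
→ & → 000001000 = 8
→ << 2 (mod 2^9) → 000100000 = 32

32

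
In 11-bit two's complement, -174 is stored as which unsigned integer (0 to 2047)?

174 in 11 bits: 00010101110
Invert: 11101010001
Add 1:  11101010010 = 1874
(Check: 2^11 - 174 = 2048 - 174 = 1874.)

1874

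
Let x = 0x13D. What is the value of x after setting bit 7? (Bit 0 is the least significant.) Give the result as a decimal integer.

x = 0100111101
bit 7 is currently 0; set it via x | (1 << 7) = x | 128
→ 0110111101 = 445

445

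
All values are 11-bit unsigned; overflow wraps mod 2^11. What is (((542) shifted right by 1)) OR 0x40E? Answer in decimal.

1295

542 = 01000011110
→ shifted right by 1 → 00100001111 = 271
0x40E = 10000001110
→ OR → 10100001111 = 1295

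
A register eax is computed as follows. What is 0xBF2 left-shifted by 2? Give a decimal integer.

0xBF2 = 00101111110010
shift left by 2 → 10111111001000 = 12232
(equivalently, 3058 × 2^2 = 3058 × 4)

12232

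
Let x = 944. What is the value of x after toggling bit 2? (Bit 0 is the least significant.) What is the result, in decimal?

948

x = 00001110110000
bit 2 is currently 0; toggle it via x ^ (1 << 2) = x ^ 4
→ 00001110110100 = 948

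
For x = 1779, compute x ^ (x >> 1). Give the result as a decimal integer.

1418

x = 11011110011 = 1779
x>>1 = 01101111001
XOR  = 10110001010 = 1418
(x ^ (x >> 1) gives the standard binary-reflected Gray code of x.)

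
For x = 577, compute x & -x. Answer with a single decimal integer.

1

x = 1001000001 = 577
-x (two's complement) = …0110111111
AND   = 0000000001 = 1
(x & -x isolates the lowest set bit of x.)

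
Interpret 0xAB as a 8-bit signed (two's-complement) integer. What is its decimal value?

pattern = 10101011 (MSB is 1 ⇒ negative)
Invert: 01010100, add 1 → 01010101 = 85, so the value is -85.
(Equivalently: 171 - 2^8 = 171 - 256 = -85.)

-85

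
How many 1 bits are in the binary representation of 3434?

7

3434 = 110101101010
Count the 1s: 1 + 1 + 1 + 1 + 1 + 1 + 1 = 7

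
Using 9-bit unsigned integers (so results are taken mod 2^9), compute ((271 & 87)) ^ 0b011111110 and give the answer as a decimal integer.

249

271 = 100001111
87 = 001010111
→ & → 000000111 = 7
0b011111110 = 011111110
→ ^ → 011111001 = 249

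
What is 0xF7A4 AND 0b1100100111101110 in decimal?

0xF7A4 = 1111011110100100
b = 1100100111101110
AND → 1100000110100100 = 49572

49572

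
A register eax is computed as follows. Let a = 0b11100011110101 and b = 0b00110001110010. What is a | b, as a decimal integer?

a = 11100011110101
b = 00110001110010
 OR → 11110011110111 = 15607

15607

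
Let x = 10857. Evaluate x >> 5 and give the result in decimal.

10857 = 10101001101001
shift right by 5 → 00000101010011 = 339
(equivalently, floor(10857 / 32))

339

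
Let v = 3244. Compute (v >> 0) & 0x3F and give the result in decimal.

v = 110010101100
Shift right by 0: 110010101100
Mask low 6 bits: 101100 = 44

44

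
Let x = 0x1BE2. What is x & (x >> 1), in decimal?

2528

x = 1101111100010 = 7138
x>>1 = 0110111110001
AND  = 0100111100000 = 2528
(x & (x >> 1) has a 1 wherever x has two consecutive 1 bits.)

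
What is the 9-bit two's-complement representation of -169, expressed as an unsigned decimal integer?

343

169 in 9 bits: 010101001
Invert: 101010110
Add 1:  101010111 = 343
(Check: 2^9 - 169 = 512 - 169 = 343.)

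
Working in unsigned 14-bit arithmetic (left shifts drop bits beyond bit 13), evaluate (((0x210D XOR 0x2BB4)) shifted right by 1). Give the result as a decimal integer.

0x210D = 10000100001101
0x2BB4 = 10101110110100
→ XOR → 00101010111001 = 2745
→ shifted right by 1 → 00010101011100 = 1372

1372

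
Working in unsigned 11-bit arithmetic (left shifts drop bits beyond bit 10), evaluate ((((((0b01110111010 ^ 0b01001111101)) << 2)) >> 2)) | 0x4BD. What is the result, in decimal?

0b01110111010 = 01110111010
0b01001111101 = 01001111101
→ ^ → 00111000111 = 455
→ << 2 (mod 2^11) → 11100011100 = 1820
→ >> 2 → 00111000111 = 455
0x4BD = 10010111101
→ | → 10111111111 = 1535

1535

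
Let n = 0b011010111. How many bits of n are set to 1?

n = 11010111
Count the 1s: 1 + 1 + 1 + 1 + 1 + 1 = 6

6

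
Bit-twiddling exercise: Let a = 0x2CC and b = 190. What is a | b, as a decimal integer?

766

0x2CC = 1011001100
190 = 0010111110
 OR → 1011111110 = 766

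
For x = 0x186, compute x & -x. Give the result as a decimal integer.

2

x = 110000110 = 390
-x (two's complement) = …001111010
AND   = 000000010 = 2
(x & -x isolates the lowest set bit of x.)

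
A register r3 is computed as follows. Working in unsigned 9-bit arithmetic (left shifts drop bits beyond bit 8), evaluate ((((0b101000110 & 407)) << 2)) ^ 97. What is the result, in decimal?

0b101000110 = 101000110
407 = 110010111
→ & → 100000110 = 262
→ << 2 (mod 2^9) → 000011000 = 24
97 = 001100001
→ ^ → 001111001 = 121

121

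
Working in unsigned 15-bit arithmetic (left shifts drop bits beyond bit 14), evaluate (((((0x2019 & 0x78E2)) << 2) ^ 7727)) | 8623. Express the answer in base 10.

0x2019 = 010000000011001
0x78E2 = 111100011100010
→ & → 010000000000000 = 8192
→ << 2 (mod 2^15) → 000000000000000 = 0
7727 = 001111000101111
→ ^ → 001111000101111 = 7727
8623 = 010000110101111
→ | → 011111110101111 = 16303

16303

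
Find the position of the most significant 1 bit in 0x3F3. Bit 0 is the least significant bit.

9

0x3F3 = 1111110011
The topmost 1 is at position 9 (since 2^9 = 512 ≤ 1011 < 1024).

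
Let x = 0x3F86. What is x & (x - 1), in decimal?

16260

x = 11111110000110 = 16262
x - 1 = 11111110000101
AND   = 11111110000100 = 16260
(x & (x - 1) clears the lowest set bit of x.)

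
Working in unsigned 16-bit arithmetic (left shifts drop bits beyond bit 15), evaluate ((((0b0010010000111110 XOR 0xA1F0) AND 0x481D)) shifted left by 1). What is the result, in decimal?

0b0010010000111110 = 0010010000111110
0xA1F0 = 1010000111110000
→ XOR → 1000010111001110 = 34254
0x481D = 0100100000011101
→ AND → 0000000000001100 = 12
→ shifted left by 1 (mod 2^16) → 0000000000011000 = 24

24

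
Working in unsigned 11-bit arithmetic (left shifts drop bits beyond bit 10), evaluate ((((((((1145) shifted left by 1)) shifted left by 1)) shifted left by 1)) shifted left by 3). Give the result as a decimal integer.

1600

1145 = 10001111001
→ shifted left by 1 (mod 2^11) → 00011110010 = 242
→ shifted left by 1 (mod 2^11) → 00111100100 = 484
→ shifted left by 1 (mod 2^11) → 01111001000 = 968
→ shifted left by 3 (mod 2^11) → 11001000000 = 1600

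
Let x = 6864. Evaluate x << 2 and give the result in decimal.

6864 = 001101011010000
shift left by 2 → 110101101000000 = 27456
(equivalently, 6864 × 2^2 = 6864 × 4)

27456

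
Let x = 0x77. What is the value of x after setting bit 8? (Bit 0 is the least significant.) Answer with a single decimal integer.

x = 001110111
bit 8 is currently 0; set it via x | (1 << 8) = x | 256
→ 101110111 = 375

375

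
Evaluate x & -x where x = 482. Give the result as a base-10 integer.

x = 111100010 = 482
-x (two's complement) = …000011110
AND   = 000000010 = 2
(x & -x isolates the lowest set bit of x.)

2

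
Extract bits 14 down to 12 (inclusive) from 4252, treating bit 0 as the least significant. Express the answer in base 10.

1

v = 001000010011100
Shift right by 12: 001
Mask low 3 bits: 001 = 1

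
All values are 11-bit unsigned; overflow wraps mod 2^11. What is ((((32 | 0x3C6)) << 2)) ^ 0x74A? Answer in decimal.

32 = 00000100000
0x3C6 = 01111000110
→ | → 01111100110 = 998
→ << 2 (mod 2^11) → 11110011000 = 1944
0x74A = 11101001010
→ ^ → 00011010010 = 210

210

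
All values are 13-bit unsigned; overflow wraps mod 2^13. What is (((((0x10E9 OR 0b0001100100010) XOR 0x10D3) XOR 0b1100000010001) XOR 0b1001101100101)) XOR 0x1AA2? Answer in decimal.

4846

0x10E9 = 1000011101001
0b0001100100010 = 0001100100010
→ OR → 1001111101011 = 5099
0x10D3 = 1000011010011
→ XOR → 0001100111000 = 824
0b1100000010001 = 1100000010001
→ XOR → 1101100101001 = 6953
0b1001101100101 = 1001101100101
→ XOR → 0100001001100 = 2124
0x1AA2 = 1101010100010
→ XOR → 1001011101110 = 4846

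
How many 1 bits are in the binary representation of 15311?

11

15311 = 11101111001111
Count the 1s: 1 + 1 + 1 + 1 + 1 + 1 + 1 + 1 + 1 + 1 + 1 = 11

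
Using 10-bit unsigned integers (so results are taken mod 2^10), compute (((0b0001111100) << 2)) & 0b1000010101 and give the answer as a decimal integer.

16

0b0001111100 = 0001111100
→ << 2 (mod 2^10) → 0111110000 = 496
0b1000010101 = 1000010101
→ & → 0000010000 = 16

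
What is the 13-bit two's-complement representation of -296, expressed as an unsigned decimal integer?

296 in 13 bits: 0000100101000
Invert: 1111011010111
Add 1:  1111011011000 = 7896
(Check: 2^13 - 296 = 8192 - 296 = 7896.)

7896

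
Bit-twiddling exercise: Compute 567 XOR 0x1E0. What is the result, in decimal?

983

567 = 1000110111
0x1E0 = 0111100000
XOR → 1111010111 = 983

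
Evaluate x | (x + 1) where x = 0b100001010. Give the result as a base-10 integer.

x = 100001010 = 266
x + 1 = 100001011
OR    = 100001011 = 267
(x | (x + 1) sets the lowest cleared bit.)

267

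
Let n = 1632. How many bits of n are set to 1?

4

1632 = 11001100000
Count the 1s: 1 + 1 + 1 + 1 = 4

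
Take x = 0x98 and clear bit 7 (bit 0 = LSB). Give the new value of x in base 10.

24

x = 000010011000
bit 7 is currently 1; clear it via x & ~(1 << 7) = x & ~128
→ 000000011000 = 24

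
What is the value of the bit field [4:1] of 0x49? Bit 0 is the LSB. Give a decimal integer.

4

v = 0001001001
Shift right by 1: 000100100
Mask low 4 bits: 0100 = 4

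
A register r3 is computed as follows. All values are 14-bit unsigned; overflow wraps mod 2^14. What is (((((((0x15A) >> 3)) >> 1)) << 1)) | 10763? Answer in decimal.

0x15A = 00000101011010
→ >> 3 → 00000000101011 = 43
→ >> 1 → 00000000010101 = 21
→ << 1 (mod 2^14) → 00000000101010 = 42
10763 = 10101000001011
→ | → 10101000101011 = 10795

10795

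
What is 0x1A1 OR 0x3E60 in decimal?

0x1A1 = 00000110100001
0x3E60 = 11111001100000
 OR → 11111111100001 = 16353

16353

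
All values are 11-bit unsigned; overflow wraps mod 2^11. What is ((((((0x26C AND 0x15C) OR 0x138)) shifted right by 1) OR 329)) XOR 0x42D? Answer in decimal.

0x26C = 01001101100
0x15C = 00101011100
→ AND → 00001001100 = 76
0x138 = 00100111000
→ OR → 00101111100 = 380
→ shifted right by 1 → 00010111110 = 190
329 = 00101001001
→ OR → 00111111111 = 511
0x42D = 10000101101
→ XOR → 10111010010 = 1490

1490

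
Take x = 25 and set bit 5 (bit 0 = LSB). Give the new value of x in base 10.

x = 00011001
bit 5 is currently 0; set it via x | (1 << 5) = x | 32
→ 00111001 = 57

57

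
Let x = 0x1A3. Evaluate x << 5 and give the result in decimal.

0x1A3 = 00000110100011
shift left by 5 → 11010001100000 = 13408
(equivalently, 419 × 2^5 = 419 × 32)

13408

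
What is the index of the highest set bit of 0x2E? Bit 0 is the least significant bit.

5

0x2E = 101110
The topmost 1 is at position 5 (since 2^5 = 32 ≤ 46 < 64).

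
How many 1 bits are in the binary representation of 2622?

2622 = 101000111110
Count the 1s: 1 + 1 + 1 + 1 + 1 + 1 + 1 = 7

7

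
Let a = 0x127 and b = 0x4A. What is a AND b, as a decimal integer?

0x127 = 100100111
0x4A = 001001010
AND → 000000010 = 2

2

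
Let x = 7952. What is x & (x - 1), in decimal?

7936

x = 1111100010000 = 7952
x - 1 = 1111100001111
AND   = 1111100000000 = 7936
(x & (x - 1) clears the lowest set bit of x.)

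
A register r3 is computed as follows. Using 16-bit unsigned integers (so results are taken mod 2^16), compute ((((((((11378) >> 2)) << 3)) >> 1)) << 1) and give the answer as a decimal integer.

11378 = 0010110001110010
→ >> 2 → 0000101100011100 = 2844
→ << 3 (mod 2^16) → 0101100011100000 = 22752
→ >> 1 → 0010110001110000 = 11376
→ << 1 (mod 2^16) → 0101100011100000 = 22752

22752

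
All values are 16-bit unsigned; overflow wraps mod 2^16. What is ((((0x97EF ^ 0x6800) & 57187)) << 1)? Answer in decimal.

48838

0x97EF = 1001011111101111
0x6800 = 0110100000000000
→ ^ → 1111111111101111 = 65519
57187 = 1101111101100011
→ & → 1101111101100011 = 57187
→ << 1 (mod 2^16) → 1011111011000110 = 48838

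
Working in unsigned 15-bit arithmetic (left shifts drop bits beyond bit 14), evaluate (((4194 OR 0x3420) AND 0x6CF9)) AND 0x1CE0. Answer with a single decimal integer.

1120

4194 = 001000001100010
0x3420 = 011010000100000
→ OR → 011010001100010 = 13410
0x6CF9 = 110110011111001
→ AND → 010010001100000 = 9312
0x1CE0 = 001110011100000
→ AND → 000010001100000 = 1120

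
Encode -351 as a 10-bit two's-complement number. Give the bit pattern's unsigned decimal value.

673

351 in 10 bits: 0101011111
Invert: 1010100000
Add 1:  1010100001 = 673
(Check: 2^10 - 351 = 1024 - 351 = 673.)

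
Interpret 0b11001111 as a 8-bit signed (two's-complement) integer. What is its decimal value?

-49

pattern = 11001111 (MSB is 1 ⇒ negative)
Invert: 00110000, add 1 → 00110001 = 49, so the value is -49.
(Equivalently: 207 - 2^8 = 207 - 256 = -49.)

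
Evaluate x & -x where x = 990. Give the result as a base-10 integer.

x = 1111011110 = 990
-x (two's complement) = …0000100010
AND   = 0000000010 = 2
(x & -x isolates the lowest set bit of x.)

2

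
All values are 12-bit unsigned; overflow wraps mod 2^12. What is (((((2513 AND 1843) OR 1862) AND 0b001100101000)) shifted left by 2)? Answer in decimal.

2513 = 100111010001
1843 = 011100110011
→ AND → 000100010001 = 273
1862 = 011101000110
→ OR → 011101010111 = 1879
0b001100101000 = 001100101000
→ AND → 001100000000 = 768
→ shifted left by 2 (mod 2^12) → 110000000000 = 3072

3072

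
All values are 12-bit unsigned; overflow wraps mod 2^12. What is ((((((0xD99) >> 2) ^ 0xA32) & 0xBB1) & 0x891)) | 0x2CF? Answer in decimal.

0xD99 = 110110011001
→ >> 2 → 001101100110 = 870
0xA32 = 101000110010
→ ^ → 100101010100 = 2388
0xBB1 = 101110110001
→ & → 100100010000 = 2320
0x891 = 100010010001
→ & → 100000010000 = 2064
0x2CF = 001011001111
→ | → 101011011111 = 2783

2783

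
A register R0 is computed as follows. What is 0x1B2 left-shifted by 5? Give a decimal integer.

0x1B2 = 00000110110010
shift left by 5 → 11011001000000 = 13888
(equivalently, 434 × 2^5 = 434 × 32)

13888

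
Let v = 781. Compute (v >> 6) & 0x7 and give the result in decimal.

4

v = 1100001101
Shift right by 6: 1100
Mask low 3 bits: 100 = 4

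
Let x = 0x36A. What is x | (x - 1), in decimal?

x = 1101101010 = 874
x - 1 = 1101101001
OR    = 1101101011 = 875
(x | (x - 1) sets all bits below the lowest set bit.)

875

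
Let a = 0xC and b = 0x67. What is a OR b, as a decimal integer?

0xC = 0001100
0x67 = 1100111
 OR → 1101111 = 111

111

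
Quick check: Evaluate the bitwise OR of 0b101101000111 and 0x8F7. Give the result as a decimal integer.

a = 101101000111
0x8F7 = 100011110111
 OR → 101111110111 = 3063

3063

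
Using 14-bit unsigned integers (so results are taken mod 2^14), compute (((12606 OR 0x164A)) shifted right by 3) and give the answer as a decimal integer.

12606 = 11000100111110
0x164A = 01011001001010
→ OR → 11011101111110 = 14206
→ shifted right by 3 → 00011011101111 = 1775

1775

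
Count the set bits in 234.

234 = 11101010
Count the 1s: 1 + 1 + 1 + 1 + 1 = 5

5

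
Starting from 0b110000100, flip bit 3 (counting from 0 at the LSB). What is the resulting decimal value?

396

x = 110000100
bit 3 is currently 0; toggle it via x ^ (1 << 3) = x ^ 8
→ 110001100 = 396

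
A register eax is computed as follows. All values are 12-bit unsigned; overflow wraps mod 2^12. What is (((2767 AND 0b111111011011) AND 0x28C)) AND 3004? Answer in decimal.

648

2767 = 101011001111
0b111111011011 = 111111011011
→ AND → 101011001011 = 2763
0x28C = 001010001100
→ AND → 001010001000 = 648
3004 = 101110111100
→ AND → 001010001000 = 648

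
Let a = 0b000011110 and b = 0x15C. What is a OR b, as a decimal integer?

350

a = 000011110
0x15C = 101011100
 OR → 101011110 = 350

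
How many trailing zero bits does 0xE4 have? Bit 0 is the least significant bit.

0xE4 = 11100100
Trailing zeros: 2, so the lowest set bit is bit 2 (value 4).

2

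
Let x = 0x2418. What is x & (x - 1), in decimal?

9232

x = 10010000011000 = 9240
x - 1 = 10010000010111
AND   = 10010000010000 = 9232
(x & (x - 1) clears the lowest set bit of x.)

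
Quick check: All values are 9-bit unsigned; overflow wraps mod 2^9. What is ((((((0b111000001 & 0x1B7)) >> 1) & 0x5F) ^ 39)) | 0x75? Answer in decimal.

119

0b111000001 = 111000001
0x1B7 = 110110111
→ & → 110000001 = 385
→ >> 1 → 011000000 = 192
0x5F = 001011111
→ & → 001000000 = 64
39 = 000100111
→ ^ → 001100111 = 103
0x75 = 001110101
→ | → 001110111 = 119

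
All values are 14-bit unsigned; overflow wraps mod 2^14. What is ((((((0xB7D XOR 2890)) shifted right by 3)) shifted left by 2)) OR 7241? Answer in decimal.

0xB7D = 00101101111101
2890 = 00101101001010
→ XOR → 00000000110111 = 55
→ shifted right by 3 → 00000000000110 = 6
→ shifted left by 2 (mod 2^14) → 00000000011000 = 24
7241 = 01110001001001
→ OR → 01110001011001 = 7257

7257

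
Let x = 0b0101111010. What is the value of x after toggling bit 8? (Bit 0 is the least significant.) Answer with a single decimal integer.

122

x = 0101111010
bit 8 is currently 1; toggle it via x ^ (1 << 8) = x ^ 256
→ 0001111010 = 122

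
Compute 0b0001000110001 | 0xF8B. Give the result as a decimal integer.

a = 001000110001
0xF8B = 111110001011
 OR → 111110111011 = 4027

4027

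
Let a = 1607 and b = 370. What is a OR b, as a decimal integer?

1607 = 11001000111
370 = 00101110010
 OR → 11101110111 = 1911

1911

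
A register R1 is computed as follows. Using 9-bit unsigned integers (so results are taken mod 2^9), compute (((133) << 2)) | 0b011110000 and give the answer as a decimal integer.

244

133 = 010000101
→ << 2 (mod 2^9) → 000010100 = 20
0b011110000 = 011110000
→ | → 011110100 = 244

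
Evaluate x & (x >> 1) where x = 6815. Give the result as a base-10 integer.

x = 1101010011111 = 6815
x>>1 = 0110101001111
AND  = 0100000001111 = 2063
(x & (x >> 1) has a 1 wherever x has two consecutive 1 bits.)

2063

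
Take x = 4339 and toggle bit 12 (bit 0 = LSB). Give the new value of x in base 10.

243

x = 001000011110011
bit 12 is currently 1; toggle it via x ^ (1 << 12) = x ^ 4096
→ 000000011110011 = 243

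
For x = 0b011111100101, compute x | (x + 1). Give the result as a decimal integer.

x = 11111100101 = 2021
x + 1 = 11111100110
OR    = 11111100111 = 2023
(x | (x + 1) sets the lowest cleared bit.)

2023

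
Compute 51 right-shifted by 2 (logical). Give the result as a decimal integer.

51 = 110011
shift right by 2 → 001100 = 12
(equivalently, floor(51 / 4))

12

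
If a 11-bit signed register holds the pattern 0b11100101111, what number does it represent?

-209

pattern = 11100101111 (MSB is 1 ⇒ negative)
Invert: 00011010000, add 1 → 00011010001 = 209, so the value is -209.
(Equivalently: 1839 - 2^11 = 1839 - 2048 = -209.)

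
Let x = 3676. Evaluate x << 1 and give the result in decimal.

7352

3676 = 0111001011100
shift left by 1 → 1110010111000 = 7352
(equivalently, 3676 × 2^1 = 3676 × 2)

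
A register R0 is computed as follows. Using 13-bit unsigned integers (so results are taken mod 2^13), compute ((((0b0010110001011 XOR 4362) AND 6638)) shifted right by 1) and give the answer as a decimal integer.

0b0010110001011 = 0010110001011
4362 = 1000100001010
→ XOR → 1010010000001 = 5249
6638 = 1100111101110
→ AND → 1000010000000 = 4224
→ shifted right by 1 → 0100001000000 = 2112

2112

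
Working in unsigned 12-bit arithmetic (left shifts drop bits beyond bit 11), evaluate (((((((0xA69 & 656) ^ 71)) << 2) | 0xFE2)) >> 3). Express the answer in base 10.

511

0xA69 = 101001101001
656 = 001010010000
→ & → 001000000000 = 512
71 = 000001000111
→ ^ → 001001000111 = 583
→ << 2 (mod 2^12) → 100100011100 = 2332
0xFE2 = 111111100010
→ | → 111111111110 = 4094
→ >> 3 → 000111111111 = 511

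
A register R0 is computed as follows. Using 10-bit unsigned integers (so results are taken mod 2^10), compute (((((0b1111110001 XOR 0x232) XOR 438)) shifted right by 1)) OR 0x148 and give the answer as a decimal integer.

378

0b1111110001 = 1111110001
0x232 = 1000110010
→ XOR → 0111000011 = 451
438 = 0110110110
→ XOR → 0001110101 = 117
→ shifted right by 1 → 0000111010 = 58
0x148 = 0101001000
→ OR → 0101111010 = 378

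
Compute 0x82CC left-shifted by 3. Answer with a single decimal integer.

267872

0x82CC = 0001000001011001100
shift left by 3 → 1000001011001100000 = 267872
(equivalently, 33484 × 2^3 = 33484 × 8)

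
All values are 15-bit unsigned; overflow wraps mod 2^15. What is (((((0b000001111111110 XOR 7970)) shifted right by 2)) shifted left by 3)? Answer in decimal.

14776

0b000001111111110 = 000001111111110
7970 = 001111100100010
→ XOR → 001110011011100 = 7388
→ shifted right by 2 → 000011100110111 = 1847
→ shifted left by 3 (mod 2^15) → 011100110111000 = 14776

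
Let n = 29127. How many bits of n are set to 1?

9

29127 = 111000111000111
Count the 1s: 1 + 1 + 1 + 1 + 1 + 1 + 1 + 1 + 1 = 9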